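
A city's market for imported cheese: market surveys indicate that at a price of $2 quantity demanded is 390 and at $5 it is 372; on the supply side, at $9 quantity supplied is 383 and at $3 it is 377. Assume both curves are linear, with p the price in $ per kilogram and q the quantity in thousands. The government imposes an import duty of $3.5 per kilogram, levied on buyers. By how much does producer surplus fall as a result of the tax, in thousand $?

Producer surplus falls by $1129.5 thousand.

Demand slope: (372 − 390)/(5 − 2) = -6, so qd = 402 − 6p.
Supply slope: (377 − 383)/(3 − 9) = 1, so qs = p + 374.
Without the tax, 402 − 6p = p + 374 gives 7p = 28, so p* = $4 and q* = 378.
With the tax collected from buyers, demand (in seller-price terms) shifts: qd = 402 − 6(p + 3.5).
New equilibrium: buyers pay $4.5, suppliers receive $1, q = 375. (Wedge: pb − ps = 3.5.)
ΔPS is the trapezoid between Q = 375 and Q = 378 of height $3: ½ · (378 + 375) · 3 = $1129.5.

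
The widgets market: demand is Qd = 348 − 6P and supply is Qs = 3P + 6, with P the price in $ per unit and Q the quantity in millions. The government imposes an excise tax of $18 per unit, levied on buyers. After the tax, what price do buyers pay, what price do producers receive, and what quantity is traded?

Without the tax, 348 − 6P = 3P + 6 gives 9P = 342, so P* = $38 and Q* = 120.
With the tax collected from buyers, demand (in seller-price terms) shifts: Qd = 348 − 6(P + 18).
Solving gives Q = 84 with buyers paying $44 and producers receiving $26 (the $18 wedge).
The less price-elastic side of the market bears the larger share of a per-unit tax.

Buyers pay $44; producers receive $26; quantity = 84.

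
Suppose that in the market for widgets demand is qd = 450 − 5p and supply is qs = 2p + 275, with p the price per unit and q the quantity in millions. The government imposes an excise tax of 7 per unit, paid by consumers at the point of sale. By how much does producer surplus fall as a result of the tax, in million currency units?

Before the tax: set 450 − 5p = 2p + 275 → p* = 25, q* = 325.
With the tax collected from consumers, demand (in seller-price terms) shifts: qd = 450 − 5(p + 7).
New equilibrium: consumers pay 27, sellers receive 20, q = 315. (Wedge: pb − ps = 7.)
ΔPS is the trapezoid between Q = 315 and Q = 325 of height 5: ½ · (325 + 315) · 5 = 1600.

Producer surplus falls by 1600 million.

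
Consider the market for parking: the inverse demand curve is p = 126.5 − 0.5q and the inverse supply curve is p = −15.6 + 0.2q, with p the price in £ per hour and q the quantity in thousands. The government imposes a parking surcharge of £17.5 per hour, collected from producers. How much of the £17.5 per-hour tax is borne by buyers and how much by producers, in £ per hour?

Buyers bear £12.5 per hour; producers bear £5 per hour.

Rewrite in direct form: qd = 253 − 2p and qs = 5p + 78.
Before the tax: set 253 − 2p = 5p + 78 → p* = £25, q* = 203.
With the tax collected from producers, supply shifts: qs = 5(p − 17.5) + 78.
Solving gives q = 178 with buyers paying £37.5 and producers receiving £20 (the £17.5 wedge).
Burden on buyers: £12.5; on producers: £5. (They sum to £17.5.)
The less price-elastic side of the market bears the larger share of a per-unit tax.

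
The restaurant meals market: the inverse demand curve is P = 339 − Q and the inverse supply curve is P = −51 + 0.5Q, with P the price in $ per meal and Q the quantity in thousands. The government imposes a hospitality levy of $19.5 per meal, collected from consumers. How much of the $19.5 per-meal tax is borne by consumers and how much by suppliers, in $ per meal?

Consumers bear $13 per meal; suppliers bear $6.5 per meal.

Rewrite in direct form: Qd = 339 − P and Qs = 2P + 102.
Before the tax: set 339 − P = 2P + 102 → P* = $79, Q* = 260.
With the tax collected from consumers, demand (in seller-price terms) shifts: Qd = 339 − (P + 19.5).
New equilibrium: consumers pay $92, suppliers receive $72.5, Q = 247. (Wedge: Pb − Ps = 19.5.)
Burden on consumers: $13; on suppliers: $6.5. (They sum to $19.5.)
The less price-elastic side of the market bears the larger share of a per-unit tax.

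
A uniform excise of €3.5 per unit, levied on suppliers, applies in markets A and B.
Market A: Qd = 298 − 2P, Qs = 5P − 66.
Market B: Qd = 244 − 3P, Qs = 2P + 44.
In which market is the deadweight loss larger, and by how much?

Market A, by €1.4.

Market A: pre-tax P* = €52, Q* = 194; post-tax Q = 189; deadweight loss = €8.75.
Market B: pre-tax P* = €40, Q* = 124; post-tax Q = 119.8; deadweight loss = €7.35.
Difference: €8.75 vs €7.35 → market A is larger by €1.4.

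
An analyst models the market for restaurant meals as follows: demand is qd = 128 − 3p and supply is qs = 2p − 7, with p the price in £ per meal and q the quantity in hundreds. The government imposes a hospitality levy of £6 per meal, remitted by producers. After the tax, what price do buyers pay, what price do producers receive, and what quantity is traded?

Buyers pay £29.4; producers receive £23.4; quantity = 39.8.

Without the tax, 128 − 3p = 2p − 7 gives 5p = 135, so p* = £27 and q* = 47.
With the tax collected from producers, supply shifts: qs = 2(p − 6) − 7.
Solving gives q = 39.8 with buyers paying £29.4 and producers receiving £23.4 (the £6 wedge).
The less price-elastic side of the market bears the larger share of a per-unit tax.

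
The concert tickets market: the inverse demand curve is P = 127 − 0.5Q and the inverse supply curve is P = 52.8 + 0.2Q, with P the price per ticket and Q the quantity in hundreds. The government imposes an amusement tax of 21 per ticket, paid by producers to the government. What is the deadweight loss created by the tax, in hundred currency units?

Deadweight loss = 315 hundred.

Inverting to Q(P) form: Qd = 254 − 2P; Qs = 5P − 264.
Before the tax: set 254 − 2P = 5P − 264 → P* = 74, Q* = 106.
With the tax collected from producers, supply shifts: Qs = 5(P − 21) − 264.
New equilibrium: buyers pay 89, producers receive 68, Q = 76. (Wedge: Pb − Ps = 21.)
Quantity falls by |ΔQ| = |106 − 76| = 30.
DWL = ½ · t · |ΔQ| = ½ · 21 · 30 = 315.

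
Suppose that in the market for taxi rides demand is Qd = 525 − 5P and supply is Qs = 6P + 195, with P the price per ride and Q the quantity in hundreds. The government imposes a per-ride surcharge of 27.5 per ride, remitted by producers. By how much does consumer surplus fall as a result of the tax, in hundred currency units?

Consumer surplus falls by 5062.5 hundred.

Without the tax, 525 − 5P = 6P + 195 gives 11P = 330, so P* = 30 and Q* = 375.
With the tax collected from producers, supply shifts: Qs = 6(P − 27.5) + 195.
New equilibrium: buyers pay 45, producers receive 17.5, Q = 300. (Wedge: Pb − Ps = 27.5.)
ΔCS is the trapezoid between Q = 300 and Q = 375 of height 15: ½ · (375 + 300) · 15 = 5062.5.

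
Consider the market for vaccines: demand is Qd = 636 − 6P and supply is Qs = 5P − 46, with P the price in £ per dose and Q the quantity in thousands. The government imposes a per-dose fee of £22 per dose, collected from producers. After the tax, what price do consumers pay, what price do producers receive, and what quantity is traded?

Consumers pay £72; producers receive £50; quantity = 204.

Without the tax, 636 − 6P = 5P − 46 gives 11P = 682, so P* = £62 and Q* = 264.
With the tax collected from producers, supply shifts: Qs = 5(P − 22) − 46.
New equilibrium: consumers pay £72, producers receive £50, Q = 204. (Wedge: Pb − Ps = 22.)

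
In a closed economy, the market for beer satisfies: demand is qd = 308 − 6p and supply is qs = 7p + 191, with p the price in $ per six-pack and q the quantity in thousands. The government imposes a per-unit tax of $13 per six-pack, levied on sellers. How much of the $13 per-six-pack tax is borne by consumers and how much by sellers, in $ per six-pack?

Consumers bear $7 per six-pack; sellers bear $6 per six-pack.

Without the tax, 308 − 6p = 7p + 191 gives 13p = 117, so p* = $9 and q* = 254.
With the tax collected from sellers, supply shifts: qs = 7(p − 13) + 191.
New equilibrium: consumers pay $16, sellers receive $3, q = 212. (Wedge: pb − ps = 13.)
Burden on consumers: $7; on sellers: $6. (They sum to $13.)
The less price-elastic side of the market bears the larger share of a per-unit tax.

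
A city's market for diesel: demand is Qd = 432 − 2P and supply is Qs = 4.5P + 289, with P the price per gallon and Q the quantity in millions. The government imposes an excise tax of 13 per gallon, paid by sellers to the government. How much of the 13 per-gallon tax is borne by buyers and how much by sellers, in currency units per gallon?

Before the tax: set 432 − 2P = 4.5P + 289 → P* = 22, Q* = 388.
With the tax collected from sellers, supply shifts: Qs = 4.5(P − 13) + 289.
New equilibrium: buyers pay 31, sellers receive 18, Q = 370. (Wedge: Pb − Ps = 13.)
Burden on buyers: 9; on sellers: 4. (They sum to 13.)
The less price-elastic side of the market bears the larger share of a per-unit tax.

Buyers bear 9 per gallon; sellers bear 4 per gallon.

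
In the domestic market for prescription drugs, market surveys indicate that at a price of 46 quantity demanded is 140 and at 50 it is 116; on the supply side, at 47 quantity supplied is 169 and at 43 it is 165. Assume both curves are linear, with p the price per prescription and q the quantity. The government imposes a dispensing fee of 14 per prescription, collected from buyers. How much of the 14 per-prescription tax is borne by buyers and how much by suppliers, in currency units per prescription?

Buyers bear 2 per prescription; suppliers bear 12 per prescription.

Demand slope: (116 − 140)/(50 − 46) = -6, so qd = 416 − 6p.
Supply slope: (165 − 169)/(43 − 47) = 1, so qs = p + 122.
Without the tax, 416 − 6p = p + 122 gives 7p = 294, so p* = 42 and q* = 164.
With the tax collected from buyers, demand (in seller-price terms) shifts: qd = 416 − 6(p + 14).
Solving gives q = 152 with buyers paying 44 and suppliers receiving 30 (the 14 wedge).
Burden on buyers: 2; on suppliers: 12. (They sum to 14.)
The less price-elastic side of the market bears the larger share of a per-unit tax.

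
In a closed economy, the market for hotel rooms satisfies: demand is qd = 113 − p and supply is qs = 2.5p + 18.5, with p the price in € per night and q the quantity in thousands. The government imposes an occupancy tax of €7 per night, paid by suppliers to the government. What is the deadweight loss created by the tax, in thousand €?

Deadweight loss = €17.5 thousand.

Before the tax: set 113 − p = 2.5p + 18.5 → p* = €27, q* = 86.
With the tax collected from suppliers, supply shifts: qs = 2.5(p − 7) + 18.5.
New equilibrium: buyers pay €32, suppliers receive €25, q = 81. (Wedge: pb − ps = 7.)
Quantity falls by |ΔQ| = |86 − 81| = 5.
DWL = ½ · t · |ΔQ| = ½ · 7 · 5 = €17.5.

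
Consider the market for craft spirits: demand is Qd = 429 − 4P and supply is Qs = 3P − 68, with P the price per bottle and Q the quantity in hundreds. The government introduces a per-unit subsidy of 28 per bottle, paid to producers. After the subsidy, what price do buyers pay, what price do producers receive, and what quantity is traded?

Buyers pay 59; producers receive 87; quantity = 193.

Without the subsidy, 429 − 4P = 3P − 68 gives 7P = 497, so P* = 71 and Q* = 145.
With a per-unit subsidy paid to producers, each receives P + 28 per unit sold, so supply becomes Qs = 3(P + 28) − 68.
New equilibrium: buyers pay 59, producers receive 87, Q = 193. (Wedge: Pb − Ps = −28.)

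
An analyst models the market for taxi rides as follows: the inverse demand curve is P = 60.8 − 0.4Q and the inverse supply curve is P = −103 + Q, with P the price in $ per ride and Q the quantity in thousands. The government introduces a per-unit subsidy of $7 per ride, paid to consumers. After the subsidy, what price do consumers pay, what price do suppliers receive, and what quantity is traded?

Inverting to Q(P) form: Qd = 152 − 2.5P; Qs = P + 103.
Without the subsidy, 152 − 2.5P = P + 103 gives 3.5P = 49, so P* = $14 and Q* = 117.
With a per-unit subsidy paid to consumers, each effectively pays P − 7, so demand becomes Qd = 152 − 2.5(P − 7).
Solving gives Q = 122 with consumers paying $12 and suppliers receiving $19 (the $7 wedge).

Consumers pay $12; suppliers receive $19; quantity = 122.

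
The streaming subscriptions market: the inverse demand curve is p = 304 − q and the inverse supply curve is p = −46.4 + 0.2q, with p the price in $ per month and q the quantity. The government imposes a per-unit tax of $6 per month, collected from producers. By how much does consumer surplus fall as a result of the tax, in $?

Inverting to q(p) form: qd = 304 − p; qs = 5p + 232.
Before the tax: set 304 − p = 5p + 232 → p* = $12, q* = 292.
With the tax collected from producers, supply shifts: qs = 5(p − 6) + 232.
New equilibrium: buyers pay $17, producers receive $11, q = 287. (Wedge: pb − ps = 6.)
ΔCS is the trapezoid between Q = 287 and Q = 292 of height $5: ½ · (292 + 287) · 5 = $1447.5.

Consumer surplus falls by $1447.5.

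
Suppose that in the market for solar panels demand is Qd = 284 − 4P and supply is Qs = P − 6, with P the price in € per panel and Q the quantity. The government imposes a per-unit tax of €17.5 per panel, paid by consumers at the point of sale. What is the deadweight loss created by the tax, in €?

Without the tax, 284 − 4P = P − 6 gives 5P = 290, so P* = €58 and Q* = 52.
With the tax collected from consumers, demand (in seller-price terms) shifts: Qd = 284 − 4(P + 17.5).
Solving gives Q = 38 with consumers paying €61.5 and sellers receiving €44 (the €17.5 wedge).
Quantity falls by |ΔQ| = |52 − 38| = 14.
DWL = ½ · t · |ΔQ| = ½ · 17.5 · 14 = €122.5.

Deadweight loss = €122.5.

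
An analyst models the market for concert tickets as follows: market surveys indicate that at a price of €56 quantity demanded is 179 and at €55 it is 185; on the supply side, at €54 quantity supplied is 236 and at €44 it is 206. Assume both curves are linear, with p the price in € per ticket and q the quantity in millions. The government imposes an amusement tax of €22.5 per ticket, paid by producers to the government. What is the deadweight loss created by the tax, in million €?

Demand slope: (185 − 179)/(55 − 56) = -6, so qd = 515 − 6p.
Supply slope: (206 − 236)/(44 − 54) = 3, so qs = 3p + 74.
Before the tax: set 515 − 6p = 3p + 74 → p* = €49, q* = 221.
With the tax collected from producers, supply shifts: qs = 3(p − 22.5) + 74.
New equilibrium: consumers pay €56.5, producers receive €34, q = 176. (Wedge: pb − ps = 22.5.)
Quantity falls by |ΔQ| = |221 − 176| = 45.
DWL = ½ · t · |ΔQ| = ½ · 22.5 · 45 = €506.25.

Deadweight loss = €506.25 million.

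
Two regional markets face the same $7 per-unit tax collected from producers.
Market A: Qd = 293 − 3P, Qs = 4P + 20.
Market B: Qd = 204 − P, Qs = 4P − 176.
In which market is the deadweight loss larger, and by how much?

Market A: pre-tax P* = $39, Q* = 176; post-tax Q = 164; deadweight loss = $42.
Market B: pre-tax P* = $76, Q* = 128; post-tax Q = 122.4; deadweight loss = $19.6.
Difference: $42 vs $19.6 → market A is larger by $22.4.

Market A, by $22.4.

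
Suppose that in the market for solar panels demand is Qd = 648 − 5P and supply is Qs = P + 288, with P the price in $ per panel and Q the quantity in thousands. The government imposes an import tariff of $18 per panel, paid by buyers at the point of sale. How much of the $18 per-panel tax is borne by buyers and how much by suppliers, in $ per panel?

Buyers bear $3 per panel; suppliers bear $15 per panel.

Before the tax: set 648 − 5P = P + 288 → P* = $60, Q* = 348.
With the tax collected from buyers, demand (in seller-price terms) shifts: Qd = 648 − 5(P + 18).
Solving gives Q = 333 with buyers paying $63 and suppliers receiving $45 (the $18 wedge).
Burden on buyers: $3; on suppliers: $15. (They sum to $18.)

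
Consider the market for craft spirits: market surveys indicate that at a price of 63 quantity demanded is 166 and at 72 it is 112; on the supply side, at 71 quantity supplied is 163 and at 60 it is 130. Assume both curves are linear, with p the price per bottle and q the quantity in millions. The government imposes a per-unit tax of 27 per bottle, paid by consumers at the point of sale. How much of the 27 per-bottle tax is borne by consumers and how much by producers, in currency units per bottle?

Consumers bear 9 per bottle; producers bear 18 per bottle.

Demand slope: (112 − 166)/(72 − 63) = -6, so qd = 544 − 6p.
Supply slope: (130 − 163)/(60 − 71) = 3, so qs = 3p − 50.
Without the tax, 544 − 6p = 3p − 50 gives 9p = 594, so p* = 66 and q* = 148.
With the tax collected from consumers, demand (in seller-price terms) shifts: qd = 544 − 6(p + 27).
Solving gives q = 94 with consumers paying 75 and producers receiving 48 (the 27 wedge).
Burden on consumers: 9; on producers: 18. (They sum to 27.)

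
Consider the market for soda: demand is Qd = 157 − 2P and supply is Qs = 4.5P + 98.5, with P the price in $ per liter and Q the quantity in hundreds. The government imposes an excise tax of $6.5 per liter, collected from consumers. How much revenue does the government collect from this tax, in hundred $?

Tax revenue = $845 hundred.

Without the tax, 157 − 2P = 4.5P + 98.5 gives 6.5P = 58.5, so P* = $9 and Q* = 139.
With the tax collected from consumers, demand (in seller-price terms) shifts: Qd = 157 − 2(P + 6.5).
Solving gives Q = 130 with consumers paying $13.5 and producers receiving $7 (the $6.5 wedge).
Revenue = t · Q = 6.5 · 130 = $845.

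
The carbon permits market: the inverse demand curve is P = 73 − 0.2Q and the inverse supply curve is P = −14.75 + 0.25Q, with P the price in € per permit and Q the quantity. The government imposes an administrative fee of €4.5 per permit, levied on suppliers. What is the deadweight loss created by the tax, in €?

Rewrite in direct form: Qd = 365 − 5P and Qs = 4P + 59.
Without the tax, 365 − 5P = 4P + 59 gives 9P = 306, so P* = €34 and Q* = 195.
With the tax collected from suppliers, supply shifts: Qs = 4(P − 4.5) + 59.
New equilibrium: consumers pay €36, suppliers receive €31.5, Q = 185. (Wedge: Pb − Ps = 4.5.)
Quantity falls by |ΔQ| = |195 − 185| = 10.
DWL = ½ · t · |ΔQ| = ½ · 4.5 · 10 = €22.5.

Deadweight loss = €22.5.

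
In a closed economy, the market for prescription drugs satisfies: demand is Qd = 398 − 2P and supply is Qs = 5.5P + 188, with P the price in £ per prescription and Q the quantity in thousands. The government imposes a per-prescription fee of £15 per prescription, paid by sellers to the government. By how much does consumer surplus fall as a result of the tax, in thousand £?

Before the tax: set 398 − 2P = 5.5P + 188 → P* = £28, Q* = 342.
With the tax collected from sellers, supply shifts: Qs = 5.5(P − 15) + 188.
New equilibrium: consumers pay £39, sellers receive £24, Q = 320. (Wedge: Pb − Ps = 15.)
ΔCS is the trapezoid between Q = 320 and Q = 342 of height £11: ½ · (342 + 320) · 11 = £3641.

Consumer surplus falls by £3641 thousand.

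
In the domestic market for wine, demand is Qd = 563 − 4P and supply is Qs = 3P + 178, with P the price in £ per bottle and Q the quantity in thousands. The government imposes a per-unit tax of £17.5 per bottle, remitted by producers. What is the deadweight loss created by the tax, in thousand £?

Deadweight loss = £262.5 thousand.

Without the tax, 563 − 4P = 3P + 178 gives 7P = 385, so P* = £55 and Q* = 343.
With the tax collected from producers, supply shifts: Qs = 3(P − 17.5) + 178.
New equilibrium: consumers pay £62.5, producers receive £45, Q = 313. (Wedge: Pb − Ps = 17.5.)
Quantity falls by |ΔQ| = |343 − 313| = 30.
DWL = ½ · t · |ΔQ| = ½ · 17.5 · 30 = £262.5.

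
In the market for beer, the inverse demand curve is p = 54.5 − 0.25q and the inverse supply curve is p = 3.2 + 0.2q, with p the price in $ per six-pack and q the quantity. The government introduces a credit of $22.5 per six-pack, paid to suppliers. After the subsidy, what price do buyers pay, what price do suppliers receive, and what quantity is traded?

Inverting to q(p) form: qd = 218 − 4p; qs = 5p − 16.
Without the subsidy, 218 − 4p = 5p − 16 gives 9p = 234, so p* = $26 and q* = 114.
With a per-unit subsidy paid to suppliers, each receives p + 22.5 per unit sold, so supply becomes qs = 5(p + 22.5) − 16.
Solving gives q = 164 with buyers paying $13.5 and suppliers receiving $36 (the $22.5 wedge).

Buyers pay $13.5; suppliers receive $36; quantity = 164.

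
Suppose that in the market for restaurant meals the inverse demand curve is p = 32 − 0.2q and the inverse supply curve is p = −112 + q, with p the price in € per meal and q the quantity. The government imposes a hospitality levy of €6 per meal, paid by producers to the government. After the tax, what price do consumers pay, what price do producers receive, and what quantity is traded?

Consumers pay €9; producers receive €3; quantity = 115.

Inverting to q(p) form: qd = 160 − 5p; qs = p + 112.
Without the tax, 160 − 5p = p + 112 gives 6p = 48, so p* = €8 and q* = 120.
With the tax collected from producers, supply shifts: qs = (p − 6) + 112.
Solving gives q = 115 with consumers paying €9 and producers receiving €3 (the €6 wedge).
The less price-elastic side of the market bears the larger share of a per-unit tax.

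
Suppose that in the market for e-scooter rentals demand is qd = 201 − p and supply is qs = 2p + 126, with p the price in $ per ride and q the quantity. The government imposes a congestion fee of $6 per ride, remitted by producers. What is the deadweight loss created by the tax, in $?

Deadweight loss = $12.

Before the tax: set 201 − p = 2p + 126 → p* = $25, q* = 176.
With the tax collected from producers, supply shifts: qs = 2(p − 6) + 126.
New equilibrium: buyers pay $29, producers receive $23, q = 172. (Wedge: pb − ps = 6.)
Quantity falls by |ΔQ| = |176 − 172| = 4.
DWL = ½ · t · |ΔQ| = ½ · 6 · 4 = $12.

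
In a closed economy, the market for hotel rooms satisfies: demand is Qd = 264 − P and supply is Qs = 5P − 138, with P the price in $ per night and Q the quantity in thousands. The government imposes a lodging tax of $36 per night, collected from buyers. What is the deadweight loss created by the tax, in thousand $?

Without the tax, 264 − P = 5P − 138 gives 6P = 402, so P* = $67 and Q* = 197.
With the tax collected from buyers, demand (in seller-price terms) shifts: Qd = 264 − (P + 36).
Solving gives Q = 167 with buyers paying $97 and producers receiving $61 (the $36 wedge).
Quantity falls by |ΔQ| = |197 − 167| = 30.
DWL = ½ · t · |ΔQ| = ½ · 36 · 30 = $540.

Deadweight loss = $540 thousand.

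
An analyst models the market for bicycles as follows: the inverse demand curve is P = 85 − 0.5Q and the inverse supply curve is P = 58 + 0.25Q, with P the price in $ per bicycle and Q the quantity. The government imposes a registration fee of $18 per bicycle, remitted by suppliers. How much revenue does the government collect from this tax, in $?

Inverting to Q(P) form: Qd = 170 − 2P; Qs = 4P − 232.
Before the tax: set 170 − 2P = 4P − 232 → P* = $67, Q* = 36.
With the tax collected from suppliers, supply shifts: Qs = 4(P − 18) − 232.
Solving gives Q = 12 with consumers paying $79 and suppliers receiving $61 (the $18 wedge).
Revenue = t · Q = 18 · 12 = $216.

Tax revenue = $216.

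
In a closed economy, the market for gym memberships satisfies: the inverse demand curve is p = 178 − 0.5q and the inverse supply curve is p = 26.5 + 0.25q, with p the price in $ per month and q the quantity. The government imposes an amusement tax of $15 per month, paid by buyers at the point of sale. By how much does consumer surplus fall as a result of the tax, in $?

Consumer surplus falls by $1920.

Rewrite in direct form: qd = 356 − 2p and qs = 4p − 106.
Before the tax: set 356 − 2p = 4p − 106 → p* = $77, q* = 202.
With the tax collected from buyers, demand (in seller-price terms) shifts: qd = 356 − 2(p + 15).
Solving gives q = 182 with buyers paying $87 and producers receiving $72 (the $15 wedge).
ΔCS is the trapezoid between Q = 182 and Q = 202 of height $10: ½ · (202 + 182) · 10 = $1920.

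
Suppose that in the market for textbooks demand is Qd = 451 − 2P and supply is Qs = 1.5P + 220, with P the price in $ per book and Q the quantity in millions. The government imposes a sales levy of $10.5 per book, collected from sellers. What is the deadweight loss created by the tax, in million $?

Deadweight loss = $47.25 million.

Without the tax, 451 − 2P = 1.5P + 220 gives 3.5P = 231, so P* = $66 and Q* = 319.
With the tax collected from sellers, supply shifts: Qs = 1.5(P − 10.5) + 220.
Solving gives Q = 310 with consumers paying $70.5 and sellers receiving $60 (the $10.5 wedge).
Quantity falls by |ΔQ| = |319 − 310| = 9.
DWL = ½ · t · |ΔQ| = ½ · 10.5 · 9 = $47.25.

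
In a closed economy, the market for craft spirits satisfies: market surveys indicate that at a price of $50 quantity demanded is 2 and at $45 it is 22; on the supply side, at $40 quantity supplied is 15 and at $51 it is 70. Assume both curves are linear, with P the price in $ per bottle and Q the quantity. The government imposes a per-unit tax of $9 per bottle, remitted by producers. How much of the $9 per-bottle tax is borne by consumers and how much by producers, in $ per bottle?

Consumers bear $5 per bottle; producers bear $4 per bottle.

Demand slope: (22 − 2)/(45 − 50) = -4, so Qd = 202 − 4P.
Supply slope: (70 − 15)/(51 − 40) = 5, so Qs = 5P − 185.
Before the tax: set 202 − 4P = 5P − 185 → P* = $43, Q* = 30.
With the tax collected from producers, supply shifts: Qs = 5(P − 9) − 185.
Solving gives Q = 10 with consumers paying $48 and producers receiving $39 (the $9 wedge).
Burden on consumers: $5; on producers: $4. (They sum to $9.)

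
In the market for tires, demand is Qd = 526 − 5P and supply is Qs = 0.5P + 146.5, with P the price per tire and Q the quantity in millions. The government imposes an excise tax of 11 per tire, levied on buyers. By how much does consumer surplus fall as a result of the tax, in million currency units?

Without the tax, 526 − 5P = 0.5P + 146.5 gives 5.5P = 379.5, so P* = 69 and Q* = 181.
With the tax collected from buyers, demand (in seller-price terms) shifts: Qd = 526 − 5(P + 11).
New equilibrium: buyers pay 70, suppliers receive 59, Q = 176. (Wedge: Pb − Ps = 11.)
ΔCS is the trapezoid between Q = 176 and Q = 181 of height 1: ½ · (181 + 176) · 1 = 178.5.

Consumer surplus falls by 178.5 million.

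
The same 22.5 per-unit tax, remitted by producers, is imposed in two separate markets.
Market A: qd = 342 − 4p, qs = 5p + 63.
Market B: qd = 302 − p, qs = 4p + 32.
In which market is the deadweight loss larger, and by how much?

Market A: pre-tax p* = 31, q* = 218; post-tax q = 168; deadweight loss = 562.5.
Market B: pre-tax p* = 54, q* = 248; post-tax q = 230; deadweight loss = 202.5.
Difference: 562.5 vs 202.5 → market A is larger by 360.

Market A, by 360.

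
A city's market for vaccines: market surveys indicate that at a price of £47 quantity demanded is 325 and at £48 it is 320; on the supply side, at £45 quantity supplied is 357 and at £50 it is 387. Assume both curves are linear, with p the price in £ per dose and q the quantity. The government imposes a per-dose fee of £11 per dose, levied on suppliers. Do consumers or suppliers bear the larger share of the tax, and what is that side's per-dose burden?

Demand slope: (320 − 325)/(48 − 47) = -5, so qd = 560 − 5p.
Supply slope: (387 − 357)/(50 − 45) = 6, so qs = 6p + 87.
Before the tax: set 560 − 5p = 6p + 87 → p* = £43, q* = 345.
With the tax collected from suppliers, supply shifts: qs = 6(p − 11) + 87.
New equilibrium: consumers pay £49, suppliers receive £38, q = 315. (Wedge: pb − ps = 11.)
Per-dose burden: consumers £6, suppliers £5.
Consumers take the larger share because demand is less price-elastic here (demand slope 5 vs supply slope 6).

Consumers bear the larger share: £6 per dose.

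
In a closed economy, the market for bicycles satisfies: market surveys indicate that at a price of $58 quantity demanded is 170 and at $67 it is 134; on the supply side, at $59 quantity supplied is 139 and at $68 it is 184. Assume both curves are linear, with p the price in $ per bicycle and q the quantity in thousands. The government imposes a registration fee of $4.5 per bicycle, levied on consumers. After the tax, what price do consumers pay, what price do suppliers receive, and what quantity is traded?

Demand slope: (134 − 170)/(67 − 58) = -4, so qd = 402 − 4p.
Supply slope: (184 − 139)/(68 − 59) = 5, so qs = 5p − 156.
Before the tax: set 402 − 4p = 5p − 156 → p* = $62, q* = 154.
With the tax collected from consumers, demand (in seller-price terms) shifts: qd = 402 − 4(p + 4.5).
New equilibrium: consumers pay $64.5, suppliers receive $60, q = 144. (Wedge: pb − ps = 4.5.)
The less price-elastic side of the market bears the larger share of a per-unit tax.

Consumers pay $64.5; suppliers receive $60; quantity = 144.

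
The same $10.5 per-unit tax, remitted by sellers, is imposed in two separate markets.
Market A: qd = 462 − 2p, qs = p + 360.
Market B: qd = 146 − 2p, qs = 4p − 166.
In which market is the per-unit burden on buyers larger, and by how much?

Market A: pre-tax p* = $34, q* = 394; post-tax q = 387; per-unit burden on buyers = $3.5.
Market B: pre-tax p* = $52, q* = 42; post-tax q = 28; per-unit burden on buyers = $7.
Difference: $3.5 vs $7 → market B is larger by $3.5.

Market B, by $3.5.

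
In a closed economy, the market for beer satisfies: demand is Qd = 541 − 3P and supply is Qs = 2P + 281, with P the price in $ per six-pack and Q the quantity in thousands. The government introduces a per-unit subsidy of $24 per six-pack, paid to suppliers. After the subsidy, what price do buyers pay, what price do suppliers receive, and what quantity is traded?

Buyers pay $42.4; suppliers receive $66.4; quantity = 413.8.

Before the subsidy: set 541 − 3P = 2P + 281 → P* = $52, Q* = 385.
With a per-unit subsidy paid to suppliers, each receives P + 24 per unit sold, so supply becomes Qs = 2(P + 24) + 281.
Solving gives Q = 413.8 with buyers paying $42.4 and suppliers receiving $66.4 (the $24 wedge).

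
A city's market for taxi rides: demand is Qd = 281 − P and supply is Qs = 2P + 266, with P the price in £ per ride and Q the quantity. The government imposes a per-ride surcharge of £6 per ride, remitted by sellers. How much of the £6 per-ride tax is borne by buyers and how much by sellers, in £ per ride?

Without the tax, 281 − P = 2P + 266 gives 3P = 15, so P* = £5 and Q* = 276.
With the tax collected from sellers, supply shifts: Qs = 2(P − 6) + 266.
Solving gives Q = 272 with buyers paying £9 and sellers receiving £3 (the £6 wedge).
Burden on buyers: £4; on sellers: £2. (They sum to £6.)
The less price-elastic side of the market bears the larger share of a per-unit tax.

Buyers bear £4 per ride; sellers bear £2 per ride.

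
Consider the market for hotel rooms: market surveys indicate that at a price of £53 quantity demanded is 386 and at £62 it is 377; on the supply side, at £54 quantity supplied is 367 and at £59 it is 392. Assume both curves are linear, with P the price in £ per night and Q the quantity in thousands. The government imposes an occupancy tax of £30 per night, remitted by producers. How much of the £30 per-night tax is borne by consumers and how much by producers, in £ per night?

Consumers bear £25 per night; producers bear £5 per night.

Demand slope: (377 − 386)/(62 − 53) = -1, so Qd = 439 − P.
Supply slope: (392 − 367)/(59 − 54) = 5, so Qs = 5P + 97.
Without the tax, 439 − P = 5P + 97 gives 6P = 342, so P* = £57 and Q* = 382.
With the tax collected from producers, supply shifts: Qs = 5(P − 30) + 97.
Solving gives Q = 357 with consumers paying £82 and producers receiving £52 (the £30 wedge).
Burden on consumers: £25; on producers: £5. (They sum to £30.)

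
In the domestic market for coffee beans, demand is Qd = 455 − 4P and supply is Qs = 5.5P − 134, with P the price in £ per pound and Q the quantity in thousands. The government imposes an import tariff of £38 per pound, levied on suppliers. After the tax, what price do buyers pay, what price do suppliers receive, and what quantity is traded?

Buyers pay £84; suppliers receive £46; quantity = 119.

Without the tax, 455 − 4P = 5.5P − 134 gives 9.5P = 589, so P* = £62 and Q* = 207.
With the tax collected from suppliers, supply shifts: Qs = 5.5(P − 38) − 134.
Solving gives Q = 119 with buyers paying £84 and suppliers receiving £46 (the £38 wedge).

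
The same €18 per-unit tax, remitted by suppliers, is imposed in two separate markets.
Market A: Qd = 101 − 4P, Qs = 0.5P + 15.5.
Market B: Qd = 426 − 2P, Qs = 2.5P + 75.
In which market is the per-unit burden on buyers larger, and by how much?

Market A: pre-tax P* = €19, Q* = 25; post-tax Q = 17; per-unit burden on buyers = €2.
Market B: pre-tax P* = €78, Q* = 270; post-tax Q = 250; per-unit burden on buyers = €10.
Difference: €2 vs €10 → market B is larger by €8.

Market B, by €8.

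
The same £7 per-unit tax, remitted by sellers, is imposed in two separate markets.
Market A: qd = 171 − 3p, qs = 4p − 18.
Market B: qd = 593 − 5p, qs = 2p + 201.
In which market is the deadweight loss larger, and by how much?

Market A, by £7.

Market A: pre-tax p* = £27, q* = 90; post-tax q = 78; deadweight loss = £42.
Market B: pre-tax p* = £56, q* = 313; post-tax q = 303; deadweight loss = £35.
Difference: £42 vs £35 → market A is larger by £7.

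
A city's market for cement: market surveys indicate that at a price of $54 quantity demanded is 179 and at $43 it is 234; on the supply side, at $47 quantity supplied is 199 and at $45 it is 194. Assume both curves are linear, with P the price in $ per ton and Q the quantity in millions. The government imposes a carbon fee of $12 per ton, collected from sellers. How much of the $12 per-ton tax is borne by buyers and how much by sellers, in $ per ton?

Buyers bear $4 per ton; sellers bear $8 per ton.

Demand slope: (234 − 179)/(43 − 54) = -5, so Qd = 449 − 5P.
Supply slope: (194 − 199)/(45 − 47) = 2.5, so Qs = 2.5P + 81.5.
Before the tax: set 449 − 5P = 2.5P + 81.5 → P* = $49, Q* = 204.
With the tax collected from sellers, supply shifts: Qs = 2.5(P − 12) + 81.5.
Solving gives Q = 184 with buyers paying $53 and sellers receiving $41 (the $12 wedge).
Burden on buyers: $4; on sellers: $8. (They sum to $12.)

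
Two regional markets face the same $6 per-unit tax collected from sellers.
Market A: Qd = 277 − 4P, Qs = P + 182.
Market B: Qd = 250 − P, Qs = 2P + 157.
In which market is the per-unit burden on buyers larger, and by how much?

Market A: pre-tax P* = $19, Q* = 201; post-tax Q = 196.2; per-unit burden on buyers = $1.2.
Market B: pre-tax P* = $31, Q* = 219; post-tax Q = 215; per-unit burden on buyers = $4.
Difference: $1.2 vs $4 → market B is larger by $2.8.

Market B, by $2.8.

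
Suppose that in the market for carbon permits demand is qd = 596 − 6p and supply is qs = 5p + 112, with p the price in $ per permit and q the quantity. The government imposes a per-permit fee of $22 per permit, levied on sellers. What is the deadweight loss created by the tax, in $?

Deadweight loss = $660.

Without the tax, 596 − 6p = 5p + 112 gives 11p = 484, so p* = $44 and q* = 332.
With the tax collected from sellers, supply shifts: qs = 5(p − 22) + 112.
Solving gives q = 272 with buyers paying $54 and sellers receiving $32 (the $22 wedge).
Quantity falls by |ΔQ| = |332 − 272| = 60.
DWL = ½ · t · |ΔQ| = ½ · 22 · 60 = $660.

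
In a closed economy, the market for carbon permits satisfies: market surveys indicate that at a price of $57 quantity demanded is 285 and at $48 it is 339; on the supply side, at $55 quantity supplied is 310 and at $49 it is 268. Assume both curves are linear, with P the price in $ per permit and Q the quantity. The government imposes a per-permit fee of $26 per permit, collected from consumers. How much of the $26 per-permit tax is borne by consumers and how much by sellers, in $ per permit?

Demand slope: (339 − 285)/(48 − 57) = -6, so Qd = 627 − 6P.
Supply slope: (268 − 310)/(49 − 55) = 7, so Qs = 7P − 75.
Without the tax, 627 − 6P = 7P − 75 gives 13P = 702, so P* = $54 and Q* = 303.
With the tax collected from consumers, demand (in seller-price terms) shifts: Qd = 627 − 6(P + 26).
Solving gives Q = 219 with consumers paying $68 and sellers receiving $42 (the $26 wedge).
Burden on consumers: $14; on sellers: $12. (They sum to $26.)
The less price-elastic side of the market bears the larger share of a per-unit tax.

Consumers bear $14 per permit; sellers bear $12 per permit.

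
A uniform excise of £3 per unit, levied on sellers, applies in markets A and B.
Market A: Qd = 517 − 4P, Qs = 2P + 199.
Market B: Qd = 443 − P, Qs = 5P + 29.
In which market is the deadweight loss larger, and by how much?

Market A: pre-tax P* = £53, Q* = 305; post-tax Q = 301; deadweight loss = £6.
Market B: pre-tax P* = £69, Q* = 374; post-tax Q = 371.5; deadweight loss = £3.75.
Difference: £6 vs £3.75 → market A is larger by £2.25.

Market A, by £2.25.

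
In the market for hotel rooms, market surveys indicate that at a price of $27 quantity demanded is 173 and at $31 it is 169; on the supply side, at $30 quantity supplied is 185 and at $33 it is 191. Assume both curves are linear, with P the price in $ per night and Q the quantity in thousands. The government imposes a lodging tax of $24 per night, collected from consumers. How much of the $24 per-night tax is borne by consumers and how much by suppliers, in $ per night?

Consumers bear $16 per night; suppliers bear $8 per night.

Demand slope: (169 − 173)/(31 − 27) = -1, so Qd = 200 − P.
Supply slope: (191 − 185)/(33 − 30) = 2, so Qs = 2P + 125.
Before the tax: set 200 − P = 2P + 125 → P* = $25, Q* = 175.
With the tax collected from consumers, demand (in seller-price terms) shifts: Qd = 200 − (P + 24).
New equilibrium: consumers pay $41, suppliers receive $17, Q = 159. (Wedge: Pb − Ps = 24.)
Burden on consumers: $16; on suppliers: $8. (They sum to $24.)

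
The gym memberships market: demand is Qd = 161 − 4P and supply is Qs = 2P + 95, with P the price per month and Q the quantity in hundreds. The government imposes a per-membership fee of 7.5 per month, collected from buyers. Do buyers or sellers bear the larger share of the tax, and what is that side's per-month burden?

Before the tax: set 161 − 4P = 2P + 95 → P* = 11, Q* = 117.
With the tax collected from buyers, demand (in seller-price terms) shifts: Qd = 161 − 4(P + 7.5).
Solving gives Q = 107 with buyers paying 13.5 and sellers receiving 6 (the 7.5 wedge).
Per-month burden: buyers 2.5, sellers 5.
Sellers take the larger share because supply is less price-elastic here (demand slope 4 vs supply slope 2).
The less price-elastic side of the market bears the larger share of a per-unit tax.

Sellers bear the larger share: 5 per month.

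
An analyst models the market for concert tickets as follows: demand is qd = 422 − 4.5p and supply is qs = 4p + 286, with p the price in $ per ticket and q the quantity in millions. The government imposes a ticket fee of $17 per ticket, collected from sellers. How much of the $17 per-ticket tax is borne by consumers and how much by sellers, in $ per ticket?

Without the tax, 422 − 4.5p = 4p + 286 gives 8.5p = 136, so p* = $16 and q* = 350.
With the tax collected from sellers, supply shifts: qs = 4(p − 17) + 286.
Solving gives q = 314 with consumers paying $24 and sellers receiving $7 (the $17 wedge).
Burden on consumers: $8; on sellers: $9. (They sum to $17.)

Consumers bear $8 per ticket; sellers bear $9 per ticket.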